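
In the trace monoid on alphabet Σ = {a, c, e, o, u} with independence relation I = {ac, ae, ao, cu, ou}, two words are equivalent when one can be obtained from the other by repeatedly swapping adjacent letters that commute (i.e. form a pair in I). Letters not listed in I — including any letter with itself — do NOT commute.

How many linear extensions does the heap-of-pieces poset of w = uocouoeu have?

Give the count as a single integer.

piece 0:u — minimal
piece 1:o — minimal
piece 2:c rests on {1:o}
piece 3:o rests on {2:c}
piece 4:u rests on {0:u}
piece 5:o rests on {3:o}
piece 6:e rests on {4:u, 5:o}
piece 7:u rests on {6:e}
minimal pieces: {0:u, 1:o}
ways to finish when only these pieces remain (= sum over removing one remaining piece with nothing left below it):
  1 left: {7}→1
  2 left: {6,7}→1
  3 left: {4,6,7}→1  {5,6,7}→1
  4 left: {0,4,6,7}→1  {3,5,6,7}→1  {4,5,6,7}→2
  5 left: {0,4,5,6,7}→3  {2,3,5,6,7}→1  {3,4,5,6,7}→3
  6 left: {0,3,4,5,6,7}→6  {1,2,3,5,6,7}→1  {2,3,4,5,6,7}→4
  placing 0:u first → 5 extensions
  placing 1:o first → 10 extensions
total linear extensions = 15

15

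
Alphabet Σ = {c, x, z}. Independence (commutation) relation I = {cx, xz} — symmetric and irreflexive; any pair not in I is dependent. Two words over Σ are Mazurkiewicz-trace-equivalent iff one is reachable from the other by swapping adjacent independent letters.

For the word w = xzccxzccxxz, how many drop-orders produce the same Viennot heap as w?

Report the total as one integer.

330

#0=x has no predecessor
#1=z has no predecessor
#2=c depends on [1:z]
#3=c depends on [2:c]
#4=x depends on [0:x]
#5=z depends on [3:c]
#6=c depends on [5:z]
#7=c depends on [6:c]
#8=x depends on [4:x]
#9=x depends on [8:x]
#10=z depends on [7:c]
sources: [0:x, 1:z]
N(rest) = Σ N(rest − s) over sources s of rest; N(one piece) = 1:
  size 1 → [9]=1  [10]=1
  size 2 → [7,10]=1  [8,9]=1  [9,10]=2
  size 3 → [4,8,9]=1  [6,7,10]=1  [7,9,10]=3  [8,9,10]=3
  size 4 → [0,4,8,9]=1  [4,8,9,10]=4  [5,6,7,10]=1  [6,7,9,10]=4  [7,8,9,10]=6
  size 5 → [0,4,8,9,10]=5  [3,5,6,7,10]=1  [4,7,8,9,10]=10  [5,6,7,9,10]=5  [6,7,8,9,10]=10
  size 6 → [0,4,7,8,9,10]=15  [2,3,5,6,7,10]=1  [3,5,6,7,9,10]=6  [4,6,7,8,9,10]=20  [5,6,7,8,9,10]=15
  size 7 → [0,4,6,7,8,9,10]=35  [1,2,3,5,6,7,10]=1  [2,3,5,6,7,9,10]=7  [3,5,6,7,8,9,10]=21  [4,5,6,7,8,9,10]=35
  size 8 → [0,4,5,6,7,8,9,10]=70  [1,2,3,5,6,7,9,10]=8  [2,3,5,6,7,8,9,10]=28  [3,4,5,6,7,8,9,10]=56
  size 9 → [0,3,4,5,6,7,8,9,10]=126  [1,2,3,5,6,7,8,9,10]=36  [2,3,4,5,6,7,8,9,10]=84
  first=0(x) contributes 120
  first=1(z) contributes 210
|[w]| = 330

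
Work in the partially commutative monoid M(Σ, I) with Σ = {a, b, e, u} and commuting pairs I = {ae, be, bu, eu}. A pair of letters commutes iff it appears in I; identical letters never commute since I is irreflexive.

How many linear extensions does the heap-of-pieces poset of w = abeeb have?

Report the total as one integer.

piece 0:a — minimal
piece 1:b rests on {0:a}
piece 2:e — minimal
piece 3:e rests on {2:e}
piece 4:b rests on {1:b}
minimal pieces: {0:a, 2:e}
ways to finish when only these pieces remain (= sum over removing one remaining piece with nothing left below it):
  1 left: {3}→1  {4}→1
  2 left: {1,4}→1  {2,3}→1  {3,4}→2
  3 left: {0,1,4}→1  {1,3,4}→3  {2,3,4}→3
  placing 0:a first → 6 extensions
  placing 2:e first → 4 extensions
total linear extensions = 10

10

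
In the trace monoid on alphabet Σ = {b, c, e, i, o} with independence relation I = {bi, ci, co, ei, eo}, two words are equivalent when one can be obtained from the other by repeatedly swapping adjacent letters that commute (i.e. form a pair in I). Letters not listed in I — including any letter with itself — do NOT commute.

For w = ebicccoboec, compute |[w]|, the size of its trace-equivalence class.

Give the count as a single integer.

drop 0:e onto floor
drop 1:b onto {0:e}
drop 2:i onto floor
drop 3:c onto {1:b}
drop 4:c onto {3:c}
drop 5:c onto {4:c}
drop 6:o onto {1:b, 2:i}
drop 7:b onto {5:c, 6:o}
drop 8:o onto {7:b}
drop 9:e onto {7:b}
drop 10:c onto {9:e}
ground layer = {0:e, 2:i}
drop-orders for the pieces not yet dropped (sum over which currently-grounded one goes next):
  1 to go: {8} 1  {10} 1
  2 to go: {8,10} 2  {9,10} 1
  3 to go: {8,9,10} 3
  4 to go: {7,8,9,10} 3
  5 to go: {5,7,8,9,10} 3  {6,7,8,9,10} 3
  6 to go: {2,6,7,8,9,10} 3  {4,5,7,8,9,10} 3  {5,6,7,8,9,10} 6
  7 to go: {2,5,6,7,8,9,10} 9  {3,4,5,7,8,9,10} 3  {4,5,6,7,8,9,10} 9
  8 to go: {2,4,5,6,7,8,9,10} 18  {3,4,5,6,7,8,9,10} 12
  9 to go: {1,3,4,5,6,7,8,9,10} 12  {2,3,4,5,6,7,8,9,10} 30
  if 0:e drops first: 42 orders
  if 2:i drops first: 12 orders
heap linearizations: 54

54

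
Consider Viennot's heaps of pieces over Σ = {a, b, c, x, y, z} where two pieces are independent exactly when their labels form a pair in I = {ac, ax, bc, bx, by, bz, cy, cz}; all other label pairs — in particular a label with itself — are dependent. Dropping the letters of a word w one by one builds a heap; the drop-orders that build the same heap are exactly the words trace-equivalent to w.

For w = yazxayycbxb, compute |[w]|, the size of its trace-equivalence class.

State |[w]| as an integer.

#0=y has no predecessor
#1=a depends on [0:y]
#2=z depends on [1:a]
#3=x depends on [2:z]
#4=a depends on [2:z]
#5=y depends on [3:x, 4:a]
#6=y depends on [5:y]
#7=c depends on [3:x]
#8=b depends on [4:a]
#9=x depends on [6:y, 7:c]
#10=b depends on [8:b]
sources: [0:y]
N(rest) = Σ N(rest − s) over sources s of rest; N(one piece) = 1:
  size 1 → [9]=1  [10]=1
  size 2 → [6,9]=1  [7,9]=1  [8,10]=1  [9,10]=2
  size 3 → [5,6,9]=1  [6,7,9]=2  [6,9,10]=3  [7,9,10]=3  [8,9,10]=3
  size 4 → [5,6,7,9]=3  [5,6,9,10]=4  [6,7,9,10]=8  [6,8,9,10]=6  [7,8,9,10]=6
  size 5 → [3,5,6,7,9]=3  [5,6,7,9,10]=15  [5,6,8,9,10]=10  [6,7,8,9,10]=20
  size 6 → [3,5,6,7,9,10]=18  [4,5,6,8,9,10]=10  [5,6,7,8,9,10]=45
  size 7 → [3,5,6,7,8,9,10]=63  [4,5,6,7,8,9,10]=55
  size 8 → [3,4,5,6,7,8,9,10]=118
  size 9 → [2,3,4,5,6,7,8,9,10]=118
  first=0(y) contributes 118

118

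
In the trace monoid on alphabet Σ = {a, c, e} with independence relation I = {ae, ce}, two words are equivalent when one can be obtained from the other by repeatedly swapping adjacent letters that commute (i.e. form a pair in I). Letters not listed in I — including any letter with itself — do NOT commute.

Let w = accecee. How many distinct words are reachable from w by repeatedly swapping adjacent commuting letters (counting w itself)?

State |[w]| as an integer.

0(a) covers ∅
1(c) covers 0:a
2(c) covers 1:c
3(e) covers ∅
4(c) covers 2:c
5(e) covers 3:e
6(e) covers 5:e
floor of heap: 0:a, 3:e
completions by unplaced set U, small U first (add the entries for U minus each lowest piece of U):
  |U|=1: {4}:1  {6}:1
  |U|=2: {2,4}:1  {4,6}:2  {5,6}:1
  |U|=3: {1,2,4}:1  {2,4,6}:3  {3,5,6}:1  {4,5,6}:3
  |U|=4: {0,1,2,4}:1  {1,2,4,6}:4  {2,4,5,6}:6  {3,4,5,6}:4
  |U|=5: {0,1,2,4,6}:5  {1,2,4,5,6}:10  {2,3,4,5,6}:10
  start at 0(a): 20
  start at 3(e): 15
sum over floor = 35

35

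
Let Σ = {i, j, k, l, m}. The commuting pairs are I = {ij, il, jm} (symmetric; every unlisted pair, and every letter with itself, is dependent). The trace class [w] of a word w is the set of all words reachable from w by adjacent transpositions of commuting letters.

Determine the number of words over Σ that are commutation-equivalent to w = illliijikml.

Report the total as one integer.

70

0(i) covers ∅
1(l) covers ∅
2(l) covers 1:l
3(l) covers 2:l
4(i) covers 0:i
5(i) covers 4:i
6(j) covers 3:l
7(i) covers 5:i
8(k) covers 6:j, 7:i
9(m) covers 8:k
10(l) covers 9:m
floor of heap: 0:i, 1:l
completions by unplaced set U, small U first (add the entries for U minus each lowest piece of U):
  |U|=1: {10}:1
  |U|=2: {9,10}:1
  |U|=3: {8,9,10}:1
  |U|=4: {6,8,9,10}:1  {7,8,9,10}:1
  |U|=5: {3,6,8,9,10}:1  {5,7,8,9,10}:1  {6,7,8,9,10}:2
  |U|=6: {2,3,6,8,9,10}:1  {3,6,7,8,9,10}:3  {4,5,7,8,9,10}:1  {5,6,7,8,9,10}:3
  |U|=7: {0,4,5,7,8,9,10}:1  {1,2,3,6,8,9,10}:1  {2,3,6,7,8,9,10}:4  {3,5,6,7,8,9,10}:6  {4,5,6,7,8,9,10}:4
  |U|=8: {0,4,5,6,7,8,9,10}:5  {1,2,3,6,7,8,9,10}:5  {2,3,5,6,7,8,9,10}:10  {3,4,5,6,7,8,9,10}:10
  |U|=9: {0,3,4,5,6,7,8,9,10}:15  {1,2,3,5,6,7,8,9,10}:15  {2,3,4,5,6,7,8,9,10}:20
  start at 0(i): 35
  start at 1(l): 35
sum over floor = 70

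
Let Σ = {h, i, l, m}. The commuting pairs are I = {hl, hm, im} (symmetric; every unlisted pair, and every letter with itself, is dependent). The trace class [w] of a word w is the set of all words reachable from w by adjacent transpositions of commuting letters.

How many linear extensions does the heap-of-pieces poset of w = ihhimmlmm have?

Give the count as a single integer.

15

#0=i has no predecessor
#1=h depends on [0:i]
#2=h depends on [1:h]
#3=i depends on [2:h]
#4=m has no predecessor
#5=m depends on [4:m]
#6=l depends on [3:i, 5:m]
#7=m depends on [6:l]
#8=m depends on [7:m]
sources: [0:i, 4:m]
N(rest) = Σ N(rest − s) over sources s of rest; N(one piece) = 1:
  size 1 → [8]=1
  size 2 → [7,8]=1
  size 3 → [6,7,8]=1
  size 4 → [3,6,7,8]=1  [5,6,7,8]=1
  size 5 → [2,3,6,7,8]=1  [3,5,6,7,8]=2  [4,5,6,7,8]=1
  size 6 → [1,2,3,6,7,8]=1  [2,3,5,6,7,8]=3  [3,4,5,6,7,8]=3
  size 7 → [0,1,2,3,6,7,8]=1  [1,2,3,5,6,7,8]=4  [2,3,4,5,6,7,8]=6
  first=0(i) contributes 10
  first=4(m) contributes 5
|[w]| = 15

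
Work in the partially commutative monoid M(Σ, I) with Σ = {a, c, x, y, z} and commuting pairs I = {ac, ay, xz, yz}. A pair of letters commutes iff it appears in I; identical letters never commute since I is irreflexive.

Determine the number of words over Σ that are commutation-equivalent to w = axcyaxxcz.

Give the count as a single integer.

3

piece 0:a — minimal
piece 1:x rests on {0:a}
piece 2:c rests on {1:x}
piece 3:y rests on {2:c}
piece 4:a rests on {1:x}
piece 5:x rests on {3:y, 4:a}
piece 6:x rests on {5:x}
piece 7:c rests on {6:x}
piece 8:z rests on {7:c}
minimal pieces: {0:a}
ways to finish when only these pieces remain (= sum over removing one remaining piece with nothing left below it):
  1 left: {8}→1
  2 left: {7,8}→1
  3 left: {6,7,8}→1
  4 left: {5,6,7,8}→1
  5 left: {3,5,6,7,8}→1  {4,5,6,7,8}→1
  6 left: {2,3,5,6,7,8}→1  {3,4,5,6,7,8}→2
  7 left: {2,3,4,5,6,7,8}→3
  placing 0:a first → 3 extensions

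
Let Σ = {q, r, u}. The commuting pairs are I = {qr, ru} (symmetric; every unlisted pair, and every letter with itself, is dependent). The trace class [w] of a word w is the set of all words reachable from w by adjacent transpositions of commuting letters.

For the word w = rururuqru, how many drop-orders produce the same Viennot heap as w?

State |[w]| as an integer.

126

drop 0:r onto floor
drop 1:u onto floor
drop 2:r onto {0:r}
drop 3:u onto {1:u}
drop 4:r onto {2:r}
drop 5:u onto {3:u}
drop 6:q onto {5:u}
drop 7:r onto {4:r}
drop 8:u onto {6:q}
ground layer = {0:r, 1:u}
drop-orders for the pieces not yet dropped (sum over which currently-grounded one goes next):
  1 to go: {7} 1  {8} 1
  2 to go: {4,7} 1  {6,8} 1  {7,8} 2
  3 to go: {2,4,7} 1  {4,7,8} 3  {5,6,8} 1  {6,7,8} 3
  4 to go: {0,2,4,7} 1  {2,4,7,8} 4  {3,5,6,8} 1  {4,6,7,8} 6  {5,6,7,8} 4
  5 to go: {0,2,4,7,8} 5  {1,3,5,6,8} 1  {2,4,6,7,8} 10  {3,5,6,7,8} 5  {4,5,6,7,8} 10
  6 to go: {0,2,4,6,7,8} 15  {1,3,5,6,7,8} 6  {2,4,5,6,7,8} 20  {3,4,5,6,7,8} 15
  7 to go: {0,2,4,5,6,7,8} 35  {1,3,4,5,6,7,8} 21  {2,3,4,5,6,7,8} 35
  if 0:r drops first: 56 orders
  if 1:u drops first: 70 orders
heap linearizations: 126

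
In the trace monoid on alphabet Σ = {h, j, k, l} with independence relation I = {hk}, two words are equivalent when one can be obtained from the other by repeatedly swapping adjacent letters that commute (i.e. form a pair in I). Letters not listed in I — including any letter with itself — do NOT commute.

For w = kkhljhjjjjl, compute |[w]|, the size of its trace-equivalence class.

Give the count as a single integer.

3

#0=k has no predecessor
#1=k depends on [0:k]
#2=h has no predecessor
#3=l depends on [1:k, 2:h]
#4=j depends on [3:l]
#5=h depends on [4:j]
#6=j depends on [5:h]
#7=j depends on [6:j]
#8=j depends on [7:j]
#9=j depends on [8:j]
#10=l depends on [9:j]
sources: [0:k, 2:h]
N(rest) = Σ N(rest − s) over sources s of rest; N(one piece) = 1:
  size 1 → [10]=1
  size 2 → [9,10]=1
  size 3 → [8,9,10]=1
  size 4 → [7,8,9,10]=1
  size 5 → [6,7,8,9,10]=1
  size 6 → [5,6,7,8,9,10]=1
  size 7 → [4,5,6,7,8,9,10]=1
  size 8 → [3,4,5,6,7,8,9,10]=1
  size 9 → [1,3,4,5,6,7,8,9,10]=1  [2,3,4,5,6,7,8,9,10]=1
  first=0(k) contributes 2
  first=2(h) contributes 1
|[w]| = 3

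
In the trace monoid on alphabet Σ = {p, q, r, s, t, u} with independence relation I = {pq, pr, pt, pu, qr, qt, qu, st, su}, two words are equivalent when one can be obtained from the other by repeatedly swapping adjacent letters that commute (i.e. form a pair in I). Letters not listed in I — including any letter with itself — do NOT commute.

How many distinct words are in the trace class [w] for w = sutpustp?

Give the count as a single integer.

70

piece 0:s — minimal
piece 1:u — minimal
piece 2:t rests on {1:u}
piece 3:p rests on {0:s}
piece 4:u rests on {2:t}
piece 5:s rests on {3:p}
piece 6:t rests on {4:u}
piece 7:p rests on {5:s}
minimal pieces: {0:s, 1:u}
ways to finish when only these pieces remain (= sum over removing one remaining piece with nothing left below it):
  1 left: {6}→1  {7}→1
  2 left: {4,6}→1  {5,7}→1  {6,7}→2
  3 left: {2,4,6}→1  {3,5,7}→1  {4,6,7}→3  {5,6,7}→3
  4 left: {0,3,5,7}→1  {1,2,4,6}→1  {2,4,6,7}→4  {3,5,6,7}→4  {4,5,6,7}→6
  5 left: {0,3,5,6,7}→5  {1,2,4,6,7}→5  {2,4,5,6,7}→10  {3,4,5,6,7}→10
  6 left: {0,3,4,5,6,7}→15  {1,2,4,5,6,7}→15  {2,3,4,5,6,7}→20
  placing 0:s first → 35 extensions
  placing 1:u first → 35 extensions
total linear extensions = 70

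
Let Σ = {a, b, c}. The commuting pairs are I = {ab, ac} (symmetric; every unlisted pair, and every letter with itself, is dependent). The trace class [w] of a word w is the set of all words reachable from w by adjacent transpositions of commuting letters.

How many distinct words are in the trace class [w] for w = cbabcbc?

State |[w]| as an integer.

#0=c has no predecessor
#1=b depends on [0:c]
#2=a has no predecessor
#3=b depends on [1:b]
#4=c depends on [3:b]
#5=b depends on [4:c]
#6=c depends on [5:b]
sources: [0:c, 2:a]
N(rest) = Σ N(rest − s) over sources s of rest; N(one piece) = 1:
  size 1 → [2]=1  [6]=1
  size 2 → [2,6]=2  [5,6]=1
  size 3 → [2,5,6]=3  [4,5,6]=1
  size 4 → [2,4,5,6]=4  [3,4,5,6]=1
  size 5 → [1,3,4,5,6]=1  [2,3,4,5,6]=5
  first=0(c) contributes 6
  first=2(a) contributes 1
|[w]| = 7

7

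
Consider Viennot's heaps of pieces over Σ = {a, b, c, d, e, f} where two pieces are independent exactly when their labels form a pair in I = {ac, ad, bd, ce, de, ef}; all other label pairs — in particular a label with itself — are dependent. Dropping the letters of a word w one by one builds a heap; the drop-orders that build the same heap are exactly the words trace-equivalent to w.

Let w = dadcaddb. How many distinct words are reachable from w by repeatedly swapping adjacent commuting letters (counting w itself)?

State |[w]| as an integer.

#0=d has no predecessor
#1=a has no predecessor
#2=d depends on [0:d]
#3=c depends on [2:d]
#4=a depends on [1:a]
#5=d depends on [3:c]
#6=d depends on [5:d]
#7=b depends on [3:c, 4:a]
sources: [0:d, 1:a]
N(rest) = Σ N(rest − s) over sources s of rest; N(one piece) = 1:
  size 1 → [6]=1  [7]=1
  size 2 → [4,7]=1  [5,6]=1  [6,7]=2
  size 3 → [1,4,7]=1  [4,6,7]=3  [5,6,7]=3
  size 4 → [1,4,6,7]=4  [3,5,6,7]=3  [4,5,6,7]=6
  size 5 → [1,4,5,6,7]=10  [2,3,5,6,7]=3  [3,4,5,6,7]=9
  size 6 → [0,2,3,5,6,7]=3  [1,3,4,5,6,7]=19  [2,3,4,5,6,7]=12
  first=0(d) contributes 31
  first=1(a) contributes 15
|[w]| = 46

46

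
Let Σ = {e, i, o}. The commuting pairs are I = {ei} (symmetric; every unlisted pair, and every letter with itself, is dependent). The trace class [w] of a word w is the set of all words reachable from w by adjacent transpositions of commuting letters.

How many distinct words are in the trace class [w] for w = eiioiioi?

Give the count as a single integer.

3

0(e) covers ∅
1(i) covers ∅
2(i) covers 1:i
3(o) covers 0:e, 2:i
4(i) covers 3:o
5(i) covers 4:i
6(o) covers 5:i
7(i) covers 6:o
floor of heap: 0:e, 1:i
completions by unplaced set U, small U first (add the entries for U minus each lowest piece of U):
  |U|=1: {7}:1
  |U|=2: {6,7}:1
  |U|=3: {5,6,7}:1
  |U|=4: {4,5,6,7}:1
  |U|=5: {3,4,5,6,7}:1
  |U|=6: {0,3,4,5,6,7}:1  {2,3,4,5,6,7}:1
  start at 0(e): 1
  start at 1(i): 2
sum over floor = 3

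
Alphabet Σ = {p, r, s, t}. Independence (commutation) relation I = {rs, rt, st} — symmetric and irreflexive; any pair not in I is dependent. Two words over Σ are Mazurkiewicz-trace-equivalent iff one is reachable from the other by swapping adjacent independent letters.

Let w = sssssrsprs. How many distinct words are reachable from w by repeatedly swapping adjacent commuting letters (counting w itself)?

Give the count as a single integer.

#0=s has no predecessor
#1=s depends on [0:s]
#2=s depends on [1:s]
#3=s depends on [2:s]
#4=s depends on [3:s]
#5=r has no predecessor
#6=s depends on [4:s]
#7=p depends on [5:r, 6:s]
#8=r depends on [7:p]
#9=s depends on [7:p]
sources: [0:s, 5:r]
N(rest) = Σ N(rest − s) over sources s of rest; N(one piece) = 1:
  size 1 → [8]=1  [9]=1
  size 2 → [8,9]=2
  size 3 → [7,8,9]=2
  size 4 → [5,7,8,9]=2  [6,7,8,9]=2
  size 5 → [4,6,7,8,9]=2  [5,6,7,8,9]=4
  size 6 → [3,4,6,7,8,9]=2  [4,5,6,7,8,9]=6
  size 7 → [2,3,4,6,7,8,9]=2  [3,4,5,6,7,8,9]=8
  size 8 → [1,2,3,4,6,7,8,9]=2  [2,3,4,5,6,7,8,9]=10
  first=0(s) contributes 12
  first=5(r) contributes 2
|[w]| = 14

14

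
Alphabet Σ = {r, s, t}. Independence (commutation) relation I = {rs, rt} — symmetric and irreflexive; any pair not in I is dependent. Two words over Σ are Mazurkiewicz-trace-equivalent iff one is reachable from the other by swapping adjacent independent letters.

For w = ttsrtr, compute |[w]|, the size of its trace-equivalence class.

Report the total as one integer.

15

0(t) covers ∅
1(t) covers 0:t
2(s) covers 1:t
3(r) covers ∅
4(t) covers 2:s
5(r) covers 3:r
floor of heap: 0:t, 3:r
completions by unplaced set U, small U first (add the entries for U minus each lowest piece of U):
  |U|=1: {4}:1  {5}:1
  |U|=2: {2,4}:1  {3,5}:1  {4,5}:2
  |U|=3: {1,2,4}:1  {2,4,5}:3  {3,4,5}:3
  |U|=4: {0,1,2,4}:1  {1,2,4,5}:4  {2,3,4,5}:6
  start at 0(t): 10
  start at 3(r): 5
sum over floor = 15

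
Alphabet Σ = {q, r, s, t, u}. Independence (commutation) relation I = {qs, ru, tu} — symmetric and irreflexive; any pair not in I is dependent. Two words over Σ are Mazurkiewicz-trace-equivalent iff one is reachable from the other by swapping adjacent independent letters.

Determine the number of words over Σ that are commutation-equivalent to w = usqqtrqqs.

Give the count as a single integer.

0(u) covers ∅
1(s) covers 0:u
2(q) covers 0:u
3(q) covers 2:q
4(t) covers 1:s, 3:q
5(r) covers 4:t
6(q) covers 5:r
7(q) covers 6:q
8(s) covers 5:r
floor of heap: 0:u
completions by unplaced set U, small U first (add the entries for U minus each lowest piece of U):
  |U|=1: {7}:1  {8}:1
  |U|=2: {6,7}:1  {7,8}:2
  |U|=3: {6,7,8}:3
  |U|=4: {5,6,7,8}:3
  |U|=5: {4,5,6,7,8}:3
  |U|=6: {1,4,5,6,7,8}:3  {3,4,5,6,7,8}:3
  |U|=7: {1,3,4,5,6,7,8}:6  {2,3,4,5,6,7,8}:3
  start at 0(u): 9

9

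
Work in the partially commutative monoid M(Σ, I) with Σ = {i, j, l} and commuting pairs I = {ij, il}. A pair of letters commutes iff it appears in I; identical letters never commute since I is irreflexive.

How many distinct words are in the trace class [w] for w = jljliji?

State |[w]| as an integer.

piece 0:j — minimal
piece 1:l rests on {0:j}
piece 2:j rests on {1:l}
piece 3:l rests on {2:j}
piece 4:i — minimal
piece 5:j rests on {3:l}
piece 6:i rests on {4:i}
minimal pieces: {0:j, 4:i}
ways to finish when only these pieces remain (= sum over removing one remaining piece with nothing left below it):
  1 left: {5}→1  {6}→1
  2 left: {3,5}→1  {4,6}→1  {5,6}→2
  3 left: {2,3,5}→1  {3,5,6}→3  {4,5,6}→3
  4 left: {1,2,3,5}→1  {2,3,5,6}→4  {3,4,5,6}→6
  5 left: {0,1,2,3,5}→1  {1,2,3,5,6}→5  {2,3,4,5,6}→10
  placing 0:j first → 15 extensions
  placing 4:i first → 6 extensions
total linear extensions = 21

21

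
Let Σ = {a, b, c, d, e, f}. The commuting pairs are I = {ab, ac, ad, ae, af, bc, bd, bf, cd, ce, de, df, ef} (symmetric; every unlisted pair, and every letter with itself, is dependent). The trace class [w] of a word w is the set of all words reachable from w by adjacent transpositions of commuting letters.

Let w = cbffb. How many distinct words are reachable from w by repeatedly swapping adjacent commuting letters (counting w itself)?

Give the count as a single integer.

0(c) covers ∅
1(b) covers ∅
2(f) covers 0:c
3(f) covers 2:f
4(b) covers 1:b
floor of heap: 0:c, 1:b
completions by unplaced set U, small U first (add the entries for U minus each lowest piece of U):
  |U|=1: {3}:1  {4}:1
  |U|=2: {1,4}:1  {2,3}:1  {3,4}:2
  |U|=3: {0,2,3}:1  {1,3,4}:3  {2,3,4}:3
  start at 0(c): 6
  start at 1(b): 4
sum over floor = 10

10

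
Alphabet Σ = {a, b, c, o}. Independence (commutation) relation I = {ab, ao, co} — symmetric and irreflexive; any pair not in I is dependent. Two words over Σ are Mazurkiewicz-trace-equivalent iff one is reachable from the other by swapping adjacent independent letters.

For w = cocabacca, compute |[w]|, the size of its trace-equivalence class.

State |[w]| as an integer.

12

piece 0:c — minimal
piece 1:o — minimal
piece 2:c rests on {0:c}
piece 3:a rests on {2:c}
piece 4:b rests on {1:o, 2:c}
piece 5:a rests on {3:a}
piece 6:c rests on {4:b, 5:a}
piece 7:c rests on {6:c}
piece 8:a rests on {7:c}
minimal pieces: {0:c, 1:o}
ways to finish when only these pieces remain (= sum over removing one remaining piece with nothing left below it):
  1 left: {8}→1
  2 left: {7,8}→1
  3 left: {6,7,8}→1
  4 left: {4,6,7,8}→1  {5,6,7,8}→1
  5 left: {1,4,6,7,8}→1  {3,5,6,7,8}→1  {4,5,6,7,8}→2
  6 left: {1,4,5,6,7,8}→3  {3,4,5,6,7,8}→3
  7 left: {1,3,4,5,6,7,8}→6  {2,3,4,5,6,7,8}→3
  placing 0:c first → 9 extensions
  placing 1:o first → 3 extensions
total linear extensions = 12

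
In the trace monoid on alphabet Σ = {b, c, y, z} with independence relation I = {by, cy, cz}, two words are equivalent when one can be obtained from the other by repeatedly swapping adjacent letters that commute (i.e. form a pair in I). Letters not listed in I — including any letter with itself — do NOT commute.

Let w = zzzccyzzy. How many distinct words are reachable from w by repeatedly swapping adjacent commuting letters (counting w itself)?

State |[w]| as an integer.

36

#0=z has no predecessor
#1=z depends on [0:z]
#2=z depends on [1:z]
#3=c has no predecessor
#4=c depends on [3:c]
#5=y depends on [2:z]
#6=z depends on [5:y]
#7=z depends on [6:z]
#8=y depends on [7:z]
sources: [0:z, 3:c]
N(rest) = Σ N(rest − s) over sources s of rest; N(one piece) = 1:
  size 1 → [4]=1  [8]=1
  size 2 → [3,4]=1  [4,8]=2  [7,8]=1
  size 3 → [3,4,8]=3  [4,7,8]=3  [6,7,8]=1
  size 4 → [3,4,7,8]=6  [4,6,7,8]=4  [5,6,7,8]=1
  size 5 → [2,5,6,7,8]=1  [3,4,6,7,8]=10  [4,5,6,7,8]=5
  size 6 → [1,2,5,6,7,8]=1  [2,4,5,6,7,8]=6  [3,4,5,6,7,8]=15
  size 7 → [0,1,2,5,6,7,8]=1  [1,2,4,5,6,7,8]=7  [2,3,4,5,6,7,8]=21
  first=0(z) contributes 28
  first=3(c) contributes 8
|[w]| = 36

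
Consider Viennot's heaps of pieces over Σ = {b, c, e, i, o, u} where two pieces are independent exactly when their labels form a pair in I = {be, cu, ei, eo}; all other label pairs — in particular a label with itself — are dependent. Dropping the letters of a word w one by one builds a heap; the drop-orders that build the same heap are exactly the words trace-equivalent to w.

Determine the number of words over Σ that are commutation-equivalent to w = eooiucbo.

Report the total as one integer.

0(e) covers ∅
1(o) covers ∅
2(o) covers 1:o
3(i) covers 2:o
4(u) covers 0:e, 3:i
5(c) covers 0:e, 3:i
6(b) covers 4:u, 5:c
7(o) covers 6:b
floor of heap: 0:e, 1:o
completions by unplaced set U, small U first (add the entries for U minus each lowest piece of U):
  |U|=1: {7}:1
  |U|=2: {6,7}:1
  |U|=3: {4,6,7}:1  {5,6,7}:1
  |U|=4: {4,5,6,7}:2
  |U|=5: {0,4,5,6,7}:2  {3,4,5,6,7}:2
  |U|=6: {0,3,4,5,6,7}:4  {2,3,4,5,6,7}:2
  start at 0(e): 2
  start at 1(o): 6
sum over floor = 8

8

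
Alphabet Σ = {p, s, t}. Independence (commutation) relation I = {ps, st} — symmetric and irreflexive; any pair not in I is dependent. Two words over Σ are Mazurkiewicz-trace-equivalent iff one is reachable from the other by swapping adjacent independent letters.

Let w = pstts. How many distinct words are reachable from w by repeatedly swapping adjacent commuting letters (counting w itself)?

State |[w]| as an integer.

#0=p has no predecessor
#1=s has no predecessor
#2=t depends on [0:p]
#3=t depends on [2:t]
#4=s depends on [1:s]
sources: [0:p, 1:s]
N(rest) = Σ N(rest − s) over sources s of rest; N(one piece) = 1:
  size 1 → [3]=1  [4]=1
  size 2 → [1,4]=1  [2,3]=1  [3,4]=2
  size 3 → [0,2,3]=1  [1,3,4]=3  [2,3,4]=3
  first=0(p) contributes 6
  first=1(s) contributes 4
|[w]| = 10

10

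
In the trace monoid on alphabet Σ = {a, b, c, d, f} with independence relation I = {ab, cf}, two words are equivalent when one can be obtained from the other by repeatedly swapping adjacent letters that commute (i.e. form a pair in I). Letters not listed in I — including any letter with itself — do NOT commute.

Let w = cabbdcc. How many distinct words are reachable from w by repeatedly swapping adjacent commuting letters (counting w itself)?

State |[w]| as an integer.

3

piece 0:c — minimal
piece 1:a rests on {0:c}
piece 2:b rests on {0:c}
piece 3:b rests on {2:b}
piece 4:d rests on {1:a, 3:b}
piece 5:c rests on {4:d}
piece 6:c rests on {5:c}
minimal pieces: {0:c}
ways to finish when only these pieces remain (= sum over removing one remaining piece with nothing left below it):
  1 left: {6}→1
  2 left: {5,6}→1
  3 left: {4,5,6}→1
  4 left: {1,4,5,6}→1  {3,4,5,6}→1
  5 left: {1,3,4,5,6}→2  {2,3,4,5,6}→1
  placing 0:c first → 3 extensions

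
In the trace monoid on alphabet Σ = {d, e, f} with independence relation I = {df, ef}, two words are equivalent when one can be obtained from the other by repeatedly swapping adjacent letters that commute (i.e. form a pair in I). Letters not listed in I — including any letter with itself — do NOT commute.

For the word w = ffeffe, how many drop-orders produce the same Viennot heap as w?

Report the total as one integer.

0(f) covers ∅
1(f) covers 0:f
2(e) covers ∅
3(f) covers 1:f
4(f) covers 3:f
5(e) covers 2:e
floor of heap: 0:f, 2:e
completions by unplaced set U, small U first (add the entries for U minus each lowest piece of U):
  |U|=1: {4}:1  {5}:1
  |U|=2: {2,5}:1  {3,4}:1  {4,5}:2
  |U|=3: {1,3,4}:1  {2,4,5}:3  {3,4,5}:3
  |U|=4: {0,1,3,4}:1  {1,3,4,5}:4  {2,3,4,5}:6
  start at 0(f): 10
  start at 2(e): 5
sum over floor = 15

15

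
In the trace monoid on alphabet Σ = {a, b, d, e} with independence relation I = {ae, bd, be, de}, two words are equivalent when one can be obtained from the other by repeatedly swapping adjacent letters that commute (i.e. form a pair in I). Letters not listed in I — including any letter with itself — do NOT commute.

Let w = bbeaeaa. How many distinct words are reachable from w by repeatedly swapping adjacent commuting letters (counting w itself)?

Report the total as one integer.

21

drop 0:b onto floor
drop 1:b onto {0:b}
drop 2:e onto floor
drop 3:a onto {1:b}
drop 4:e onto {2:e}
drop 5:a onto {3:a}
drop 6:a onto {5:a}
ground layer = {0:b, 2:e}
drop-orders for the pieces not yet dropped (sum over which currently-grounded one goes next):
  1 to go: {4} 1  {6} 1
  2 to go: {2,4} 1  {4,6} 2  {5,6} 1
  3 to go: {2,4,6} 3  {3,5,6} 1  {4,5,6} 3
  4 to go: {1,3,5,6} 1  {2,4,5,6} 6  {3,4,5,6} 4
  5 to go: {0,1,3,5,6} 1  {1,3,4,5,6} 5  {2,3,4,5,6} 10
  if 0:b drops first: 15 orders
  if 2:e drops first: 6 orders
heap linearizations: 21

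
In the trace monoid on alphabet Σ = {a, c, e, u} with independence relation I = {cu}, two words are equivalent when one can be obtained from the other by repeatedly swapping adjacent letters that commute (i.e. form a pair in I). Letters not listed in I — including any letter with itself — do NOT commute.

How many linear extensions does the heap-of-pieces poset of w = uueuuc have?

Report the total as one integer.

#0=u has no predecessor
#1=u depends on [0:u]
#2=e depends on [1:u]
#3=u depends on [2:e]
#4=u depends on [3:u]
#5=c depends on [2:e]
sources: [0:u]
N(rest) = Σ N(rest − s) over sources s of rest; N(one piece) = 1:
  size 1 → [4]=1  [5]=1
  size 2 → [3,4]=1  [4,5]=2
  size 3 → [3,4,5]=3
  size 4 → [2,3,4,5]=3
  first=0(u) contributes 3

3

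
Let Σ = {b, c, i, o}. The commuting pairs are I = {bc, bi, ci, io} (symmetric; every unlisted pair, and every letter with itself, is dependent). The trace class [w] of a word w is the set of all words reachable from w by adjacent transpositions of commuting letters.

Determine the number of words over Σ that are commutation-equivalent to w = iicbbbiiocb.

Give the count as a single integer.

2640

0(i) covers ∅
1(i) covers 0:i
2(c) covers ∅
3(b) covers ∅
4(b) covers 3:b
5(b) covers 4:b
6(i) covers 1:i
7(i) covers 6:i
8(o) covers 2:c, 5:b
9(c) covers 8:o
10(b) covers 8:o
floor of heap: 0:i, 2:c, 3:b
completions by unplaced set U, small U first (add the entries for U minus each lowest piece of U):
  |U|=1: {7}:1  {9}:1  {10}:1
  |U|=2: {6,7}:1  {7,9}:2  {7,10}:2  {9,10}:2
  |U|=3: {1,6,7}:1  {6,7,9}:3  {6,7,10}:3  {7,9,10}:6  {8,9,10}:2
  |U|=4: {0,1,6,7}:1  {1,6,7,9}:4  {1,6,7,10}:4  {2,8,9,10}:2  {5,8,9,10}:2  {6,7,9,10}:12  {7,8,9,10}:8
  |U|=5: {0,1,6,7,9}:5  {0,1,6,7,10}:5  {1,6,7,9,10}:20  {2,5,8,9,10}:4  {2,7,8,9,10}:10  {4,5,8,9,10}:2  {5,7,8,9,10}:10  {6,7,8,9,10}:20
  |U|=6: {0,1,6,7,9,10}:30  {1,6,7,8,9,10}:40  {2,4,5,8,9,10}:6  {2,5,7,8,9,10}:24  {2,6,7,8,9,10}:30  {3,4,5,8,9,10}:2  {4,5,7,8,9,10}:12  {5,6,7,8,9,10}:30
  |U|=7: {0,1,6,7,8,9,10}:70  {1,2,6,7,8,9,10}:70  {1,5,6,7,8,9,10}:70  {2,3,4,5,8,9,10}:8  {2,4,5,7,8,9,10}:42  {2,5,6,7,8,9,10}:84  {3,4,5,7,8,9,10}:14  {4,5,6,7,8,9,10}:42
  |U|=8: {0,1,2,6,7,8,9,10}:140  {0,1,5,6,7,8,9,10}:140  {1,2,5,6,7,8,9,10}:224  {1,4,5,6,7,8,9,10}:112  {2,3,4,5,7,8,9,10}:64  {2,4,5,6,7,8,9,10}:168  {3,4,5,6,7,8,9,10}:56
  |U|=9: {0,1,2,5,6,7,8,9,10}:504  {0,1,4,5,6,7,8,9,10}:252  {1,2,4,5,6,7,8,9,10}:504  {1,3,4,5,6,7,8,9,10}:168  {2,3,4,5,6,7,8,9,10}:288
  start at 0(i): 960
  start at 2(c): 420
  start at 3(b): 1260
sum over floor = 2640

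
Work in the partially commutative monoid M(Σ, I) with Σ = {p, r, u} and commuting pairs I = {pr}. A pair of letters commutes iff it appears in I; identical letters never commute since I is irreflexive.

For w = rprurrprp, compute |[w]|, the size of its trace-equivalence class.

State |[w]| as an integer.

0(r) covers ∅
1(p) covers ∅
2(r) covers 0:r
3(u) covers 1:p, 2:r
4(r) covers 3:u
5(r) covers 4:r
6(p) covers 3:u
7(r) covers 5:r
8(p) covers 6:p
floor of heap: 0:r, 1:p
completions by unplaced set U, small U first (add the entries for U minus each lowest piece of U):
  |U|=1: {7}:1  {8}:1
  |U|=2: {5,7}:1  {6,8}:1  {7,8}:2
  |U|=3: {4,5,7}:1  {5,7,8}:3  {6,7,8}:3
  |U|=4: {4,5,7,8}:4  {5,6,7,8}:6
  |U|=5: {4,5,6,7,8}:10
  |U|=6: {3,4,5,6,7,8}:10
  |U|=7: {1,3,4,5,6,7,8}:10  {2,3,4,5,6,7,8}:10
  start at 0(r): 20
  start at 1(p): 10
sum over floor = 30

30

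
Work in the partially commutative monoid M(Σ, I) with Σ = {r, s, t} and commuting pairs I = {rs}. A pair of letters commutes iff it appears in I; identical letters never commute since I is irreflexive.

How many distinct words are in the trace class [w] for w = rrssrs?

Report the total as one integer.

20

0(r) covers ∅
1(r) covers 0:r
2(s) covers ∅
3(s) covers 2:s
4(r) covers 1:r
5(s) covers 3:s
floor of heap: 0:r, 2:s
completions by unplaced set U, small U first (add the entries for U minus each lowest piece of U):
  |U|=1: {4}:1  {5}:1
  |U|=2: {1,4}:1  {3,5}:1  {4,5}:2
  |U|=3: {0,1,4}:1  {1,4,5}:3  {2,3,5}:1  {3,4,5}:3
  |U|=4: {0,1,4,5}:4  {1,3,4,5}:6  {2,3,4,5}:4
  start at 0(r): 10
  start at 2(s): 10
sum over floor = 20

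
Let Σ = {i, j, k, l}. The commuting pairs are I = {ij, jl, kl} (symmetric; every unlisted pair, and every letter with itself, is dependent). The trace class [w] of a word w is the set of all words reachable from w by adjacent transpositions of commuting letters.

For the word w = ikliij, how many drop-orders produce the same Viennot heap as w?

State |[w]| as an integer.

7

piece 0:i — minimal
piece 1:k rests on {0:i}
piece 2:l rests on {0:i}
piece 3:i rests on {1:k, 2:l}
piece 4:i rests on {3:i}
piece 5:j rests on {1:k}
minimal pieces: {0:i}
ways to finish when only these pieces remain (= sum over removing one remaining piece with nothing left below it):
  1 left: {4}→1  {5}→1
  2 left: {3,4}→1  {4,5}→2
  3 left: {2,3,4}→1  {3,4,5}→3
  4 left: {1,3,4,5}→3  {2,3,4,5}→4
  placing 0:i first → 7 extensions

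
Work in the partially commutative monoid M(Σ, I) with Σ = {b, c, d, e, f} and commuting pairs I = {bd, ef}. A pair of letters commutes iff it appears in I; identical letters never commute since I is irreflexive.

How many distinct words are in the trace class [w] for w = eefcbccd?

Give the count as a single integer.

piece 0:e — minimal
piece 1:e rests on {0:e}
piece 2:f — minimal
piece 3:c rests on {1:e, 2:f}
piece 4:b rests on {3:c}
piece 5:c rests on {4:b}
piece 6:c rests on {5:c}
piece 7:d rests on {6:c}
minimal pieces: {0:e, 2:f}
ways to finish when only these pieces remain (= sum over removing one remaining piece with nothing left below it):
  1 left: {7}→1
  2 left: {6,7}→1
  3 left: {5,6,7}→1
  4 left: {4,5,6,7}→1
  5 left: {3,4,5,6,7}→1
  6 left: {1,3,4,5,6,7}→1  {2,3,4,5,6,7}→1
  placing 0:e first → 2 extensions
  placing 2:f first → 1 extensions
total linear extensions = 3

3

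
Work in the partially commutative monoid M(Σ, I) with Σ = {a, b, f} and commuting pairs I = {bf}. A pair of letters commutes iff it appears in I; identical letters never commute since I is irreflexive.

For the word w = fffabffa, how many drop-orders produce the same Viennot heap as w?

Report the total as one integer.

drop 0:f onto floor
drop 1:f onto {0:f}
drop 2:f onto {1:f}
drop 3:a onto {2:f}
drop 4:b onto {3:a}
drop 5:f onto {3:a}
drop 6:f onto {5:f}
drop 7:a onto {4:b, 6:f}
ground layer = {0:f}
drop-orders for the pieces not yet dropped (sum over which currently-grounded one goes next):
  1 to go: {7} 1
  2 to go: {4,7} 1  {6,7} 1
  3 to go: {4,6,7} 2  {5,6,7} 1
  4 to go: {4,5,6,7} 3
  5 to go: {3,4,5,6,7} 3
  6 to go: {2,3,4,5,6,7} 3
  if 0:f drops first: 3 orders

3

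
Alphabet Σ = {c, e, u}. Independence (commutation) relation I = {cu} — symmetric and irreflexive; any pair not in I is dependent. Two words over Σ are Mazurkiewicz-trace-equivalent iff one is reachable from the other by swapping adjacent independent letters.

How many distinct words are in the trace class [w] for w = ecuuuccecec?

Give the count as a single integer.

20

piece 0:e — minimal
piece 1:c rests on {0:e}
piece 2:u rests on {0:e}
piece 3:u rests on {2:u}
piece 4:u rests on {3:u}
piece 5:c rests on {1:c}
piece 6:c rests on {5:c}
piece 7:e rests on {4:u, 6:c}
piece 8:c rests on {7:e}
piece 9:e rests on {8:c}
piece 10:c rests on {9:e}
minimal pieces: {0:e}
ways to finish when only these pieces remain (= sum over removing one remaining piece with nothing left below it):
  1 left: {10}→1
  2 left: {9,10}→1
  3 left: {8,9,10}→1
  4 left: {7,8,9,10}→1
  5 left: {4,7,8,9,10}→1  {6,7,8,9,10}→1
  6 left: {3,4,7,8,9,10}→1  {4,6,7,8,9,10}→2  {5,6,7,8,9,10}→1
  7 left: {1,5,6,7,8,9,10}→1  {2,3,4,7,8,9,10}→1  {3,4,6,7,8,9,10}→3  {4,5,6,7,8,9,10}→3
  8 left: {1,4,5,6,7,8,9,10}→4  {2,3,4,6,7,8,9,10}→4  {3,4,5,6,7,8,9,10}→6
  9 left: {1,3,4,5,6,7,8,9,10}→10  {2,3,4,5,6,7,8,9,10}→10
  placing 0:e first → 20 extensions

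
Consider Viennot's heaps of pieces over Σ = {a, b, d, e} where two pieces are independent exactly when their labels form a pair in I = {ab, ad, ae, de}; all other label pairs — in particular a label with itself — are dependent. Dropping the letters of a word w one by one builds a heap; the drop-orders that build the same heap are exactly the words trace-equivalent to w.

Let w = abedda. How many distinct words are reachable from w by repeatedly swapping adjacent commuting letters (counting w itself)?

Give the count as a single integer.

#0=a has no predecessor
#1=b has no predecessor
#2=e depends on [1:b]
#3=d depends on [1:b]
#4=d depends on [3:d]
#5=a depends on [0:a]
sources: [0:a, 1:b]
N(rest) = Σ N(rest − s) over sources s of rest; N(one piece) = 1:
  size 1 → [2]=1  [4]=1  [5]=1
  size 2 → [0,5]=1  [2,4]=2  [2,5]=2  [3,4]=1  [4,5]=2
  size 3 → [0,2,5]=3  [0,4,5]=3  [2,3,4]=3  [2,4,5]=6  [3,4,5]=3
  size 4 → [0,2,4,5]=12  [0,3,4,5]=6  [1,2,3,4]=3  [2,3,4,5]=12
  first=0(a) contributes 15
  first=1(b) contributes 30
|[w]| = 45

45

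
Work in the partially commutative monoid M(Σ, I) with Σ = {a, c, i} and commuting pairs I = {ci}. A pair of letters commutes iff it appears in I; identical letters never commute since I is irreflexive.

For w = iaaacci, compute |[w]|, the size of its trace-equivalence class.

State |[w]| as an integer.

3

drop 0:i onto floor
drop 1:a onto {0:i}
drop 2:a onto {1:a}
drop 3:a onto {2:a}
drop 4:c onto {3:a}
drop 5:c onto {4:c}
drop 6:i onto {3:a}
ground layer = {0:i}
drop-orders for the pieces not yet dropped (sum over which currently-grounded one goes next):
  1 to go: {5} 1  {6} 1
  2 to go: {4,5} 1  {5,6} 2
  3 to go: {4,5,6} 3
  4 to go: {3,4,5,6} 3
  5 to go: {2,3,4,5,6} 3
  if 0:i drops first: 3 orders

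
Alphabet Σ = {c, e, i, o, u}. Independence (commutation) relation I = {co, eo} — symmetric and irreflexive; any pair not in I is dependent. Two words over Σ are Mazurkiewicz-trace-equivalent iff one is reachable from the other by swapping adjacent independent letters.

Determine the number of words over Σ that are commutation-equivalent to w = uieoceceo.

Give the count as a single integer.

drop 0:u onto floor
drop 1:i onto {0:u}
drop 2:e onto {1:i}
drop 3:o onto {1:i}
drop 4:c onto {2:e}
drop 5:e onto {4:c}
drop 6:c onto {5:e}
drop 7:e onto {6:c}
drop 8:o onto {3:o}
ground layer = {0:u}
drop-orders for the pieces not yet dropped (sum over which currently-grounded one goes next):
  1 to go: {7} 1  {8} 1
  2 to go: {3,8} 1  {6,7} 1  {7,8} 2
  3 to go: {3,7,8} 3  {5,6,7} 1  {6,7,8} 3
  4 to go: {3,6,7,8} 6  {4,5,6,7} 1  {5,6,7,8} 4
  5 to go: {2,4,5,6,7} 1  {3,5,6,7,8} 10  {4,5,6,7,8} 5
  6 to go: {2,4,5,6,7,8} 6  {3,4,5,6,7,8} 15
  7 to go: {2,3,4,5,6,7,8} 21
  if 0:u drops first: 21 orders

21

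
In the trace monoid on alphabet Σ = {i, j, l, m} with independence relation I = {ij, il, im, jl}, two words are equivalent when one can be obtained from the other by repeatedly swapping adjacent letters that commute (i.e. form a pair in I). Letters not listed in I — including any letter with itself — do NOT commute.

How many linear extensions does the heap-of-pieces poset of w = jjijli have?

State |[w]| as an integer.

60

#0=j has no predecessor
#1=j depends on [0:j]
#2=i has no predecessor
#3=j depends on [1:j]
#4=l has no predecessor
#5=i depends on [2:i]
sources: [0:j, 2:i, 4:l]
N(rest) = Σ N(rest − s) over sources s of rest; N(one piece) = 1:
  size 1 → [3]=1  [4]=1  [5]=1
  size 2 → [1,3]=1  [2,5]=1  [3,4]=2  [3,5]=2  [4,5]=2
  size 3 → [0,1,3]=1  [1,3,4]=3  [1,3,5]=3  [2,3,5]=3  [2,4,5]=3  [3,4,5]=6
  size 4 → [0,1,3,4]=4  [0,1,3,5]=4  [1,2,3,5]=6  [1,3,4,5]=12  [2,3,4,5]=12
  first=0(j) contributes 30
  first=2(i) contributes 20
  first=4(l) contributes 10
|[w]| = 60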